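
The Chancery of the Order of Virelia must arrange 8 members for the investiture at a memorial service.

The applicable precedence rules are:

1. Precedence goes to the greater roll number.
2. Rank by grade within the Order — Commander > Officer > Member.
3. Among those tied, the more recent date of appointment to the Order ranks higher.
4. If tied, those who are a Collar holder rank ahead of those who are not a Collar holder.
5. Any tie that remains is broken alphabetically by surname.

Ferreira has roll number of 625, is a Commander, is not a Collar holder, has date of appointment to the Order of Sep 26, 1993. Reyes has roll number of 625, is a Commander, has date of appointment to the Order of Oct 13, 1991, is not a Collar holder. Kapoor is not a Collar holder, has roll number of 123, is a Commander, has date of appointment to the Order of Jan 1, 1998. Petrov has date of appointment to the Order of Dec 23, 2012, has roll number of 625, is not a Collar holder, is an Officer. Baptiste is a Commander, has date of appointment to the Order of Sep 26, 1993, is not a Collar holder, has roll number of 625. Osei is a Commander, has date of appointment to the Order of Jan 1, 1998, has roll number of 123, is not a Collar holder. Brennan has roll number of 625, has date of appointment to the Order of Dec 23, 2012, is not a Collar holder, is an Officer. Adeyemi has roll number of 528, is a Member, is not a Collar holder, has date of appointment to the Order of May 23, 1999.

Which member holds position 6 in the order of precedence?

Adeyemi

By roll number (higher first): Baptiste, Ferreira, Reyes, Brennan and Petrov (each 625); then Adeyemi (528); then Kapoor and Osei (both 123).
Among Baptiste, Ferreira, Reyes, Brennan and Petrov, by grade within the Order: Baptiste, Ferreira and Reyes (Commander) before Brennan and Petrov (Officer).
Among Baptiste, Ferreira and Reyes, by date of appointment to the Order (later first): Baptiste and Ferreira (Sep 26, 1993) before Reyes (Oct 13, 1991).
Baptiste and Ferreira are each not a Collar holder, so the next rule applies.
Among Baptiste and Ferreira, alphabetically by surname: Baptiste before Ferreira.
Brennan and Petrov both have date of appointment to the Order Dec 23, 2012, so the next rule applies.
Brennan and Petrov are each not a Collar holder, so the next rule applies.
Among Brennan and Petrov, alphabetically by surname: Brennan before Petrov.
Kapoor and Osei are each Commander, so the next rule applies.
Kapoor and Osei both have date of appointment to the Order Jan 1, 1998, so the next rule applies.
Kapoor and Osei are each not a Collar holder, so the next rule applies.
Among Kapoor and Osei, alphabetically by surname: Kapoor before Osei.
Order: Baptiste, Ferreira, Reyes, Brennan, Petrov, Adeyemi, Kapoor, Osei.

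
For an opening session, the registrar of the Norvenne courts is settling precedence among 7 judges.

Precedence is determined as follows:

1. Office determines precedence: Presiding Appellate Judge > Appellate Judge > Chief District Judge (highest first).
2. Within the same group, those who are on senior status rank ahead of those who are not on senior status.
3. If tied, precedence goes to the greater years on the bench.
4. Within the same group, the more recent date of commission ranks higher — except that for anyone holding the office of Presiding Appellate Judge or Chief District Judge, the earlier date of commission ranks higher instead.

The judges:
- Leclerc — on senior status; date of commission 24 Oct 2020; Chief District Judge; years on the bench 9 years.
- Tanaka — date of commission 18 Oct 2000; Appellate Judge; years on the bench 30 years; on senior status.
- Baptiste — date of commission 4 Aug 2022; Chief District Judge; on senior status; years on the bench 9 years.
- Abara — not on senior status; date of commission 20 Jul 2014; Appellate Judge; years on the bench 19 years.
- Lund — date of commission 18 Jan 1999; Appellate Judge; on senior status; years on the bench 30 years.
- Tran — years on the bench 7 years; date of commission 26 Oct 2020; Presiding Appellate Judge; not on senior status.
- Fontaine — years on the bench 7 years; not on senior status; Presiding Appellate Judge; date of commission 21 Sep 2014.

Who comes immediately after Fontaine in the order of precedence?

By office: Fontaine and Tran (Presiding Appellate Judge); then Tanaka, Lund and Abara (Appellate Judge); then Leclerc and Baptiste (Chief District Judge).
Fontaine and Tran are each not on senior status, so the next rule applies.
Fontaine and Tran both have years on the bench 7 years, so the next rule applies.
Among Fontaine and Tran, by date of commission (earlier first) (reversed rule for this group): Fontaine (21 Sep 2014) before Tran (26 Oct 2020).
Among Tanaka, Lund and Abara, on senior status before not on senior status: Tanaka and Lund (on senior status) before Abara (not on senior status).
Tanaka and Lund both have years on the bench 30 years, so the next rule applies.
Among Tanaka and Lund, by date of commission (later first): Tanaka (18 Oct 2000) before Lund (18 Jan 1999).
Leclerc and Baptiste are each on senior status, so the next rule applies.
Leclerc and Baptiste both have years on the bench 9 years, so the next rule applies.
Among Leclerc and Baptiste, by date of commission (earlier first) (reversed rule for this group): Leclerc (24 Oct 2020) before Baptiste (4 Aug 2022).
Order: Fontaine, Tran, Tanaka, Lund, Abara, Leclerc, Baptiste.

Tran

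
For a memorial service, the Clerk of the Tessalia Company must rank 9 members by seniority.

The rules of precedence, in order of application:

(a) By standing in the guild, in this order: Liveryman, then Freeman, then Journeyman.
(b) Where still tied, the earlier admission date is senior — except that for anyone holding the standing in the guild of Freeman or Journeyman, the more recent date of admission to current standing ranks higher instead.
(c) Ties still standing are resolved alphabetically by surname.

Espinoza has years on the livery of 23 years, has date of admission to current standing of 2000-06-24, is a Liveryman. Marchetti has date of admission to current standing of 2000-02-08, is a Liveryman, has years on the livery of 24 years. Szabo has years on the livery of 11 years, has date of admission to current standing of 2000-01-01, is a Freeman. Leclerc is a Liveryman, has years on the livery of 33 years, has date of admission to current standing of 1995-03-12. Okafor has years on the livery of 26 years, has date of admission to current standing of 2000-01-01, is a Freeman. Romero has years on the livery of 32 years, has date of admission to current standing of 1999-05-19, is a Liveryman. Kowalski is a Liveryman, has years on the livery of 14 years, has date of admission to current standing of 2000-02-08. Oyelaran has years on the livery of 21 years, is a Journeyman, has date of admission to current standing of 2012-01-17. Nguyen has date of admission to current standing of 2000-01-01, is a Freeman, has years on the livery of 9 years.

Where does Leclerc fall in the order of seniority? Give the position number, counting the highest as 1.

By standing in the guild: Leclerc, Romero, Kowalski, Marchetti and Espinoza (Liveryman); then Nguyen, Okafor and Szabo (Freeman); then Oyelaran (Journeyman).
Among Leclerc, Romero, Kowalski, Marchetti and Espinoza, by date of admission to current standing (earlier first): Leclerc (1995-03-12) before Romero (1999-05-19) before Kowalski and Marchetti (2000-02-08) before Espinoza (2000-06-24).
Among Kowalski and Marchetti, alphabetically by surname: Kowalski before Marchetti.
Nguyen, Okafor and Szabo all have date of admission to current standing 2000-01-01, so the next rule applies.
Among Nguyen, Okafor and Szabo, alphabetically by surname: Nguyen before Okafor before Szabo.
Order: Leclerc, Romero, Kowalski, Marchetti, Espinoza, Nguyen, Okafor, Szabo, Oyelaran. So position 1.

1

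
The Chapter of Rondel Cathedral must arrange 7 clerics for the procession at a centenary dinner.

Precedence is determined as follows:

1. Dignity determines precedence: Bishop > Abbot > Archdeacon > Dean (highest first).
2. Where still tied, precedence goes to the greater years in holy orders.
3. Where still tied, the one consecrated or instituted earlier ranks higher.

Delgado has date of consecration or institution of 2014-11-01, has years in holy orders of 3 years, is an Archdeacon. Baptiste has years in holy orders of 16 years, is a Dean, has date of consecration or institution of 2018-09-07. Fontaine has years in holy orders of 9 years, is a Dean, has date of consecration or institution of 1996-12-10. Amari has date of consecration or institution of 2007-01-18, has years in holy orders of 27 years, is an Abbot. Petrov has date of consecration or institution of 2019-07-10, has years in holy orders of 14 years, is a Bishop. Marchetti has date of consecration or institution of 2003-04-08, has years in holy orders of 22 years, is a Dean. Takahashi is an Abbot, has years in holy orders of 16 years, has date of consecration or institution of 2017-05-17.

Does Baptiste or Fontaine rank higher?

Baptiste

By dignity: Petrov (Bishop); then Amari and Takahashi (Abbot); then Delgado (Archdeacon); then Marchetti, Baptiste and Fontaine (Dean).
Among Amari and Takahashi, by years in holy orders (higher first): Amari (27 years) before Takahashi (16 years).
Among Marchetti, Baptiste and Fontaine, by years in holy orders (higher first): Marchetti (22 years) before Baptiste (16 years) before Fontaine (9 years).
So Baptiste takes precedence.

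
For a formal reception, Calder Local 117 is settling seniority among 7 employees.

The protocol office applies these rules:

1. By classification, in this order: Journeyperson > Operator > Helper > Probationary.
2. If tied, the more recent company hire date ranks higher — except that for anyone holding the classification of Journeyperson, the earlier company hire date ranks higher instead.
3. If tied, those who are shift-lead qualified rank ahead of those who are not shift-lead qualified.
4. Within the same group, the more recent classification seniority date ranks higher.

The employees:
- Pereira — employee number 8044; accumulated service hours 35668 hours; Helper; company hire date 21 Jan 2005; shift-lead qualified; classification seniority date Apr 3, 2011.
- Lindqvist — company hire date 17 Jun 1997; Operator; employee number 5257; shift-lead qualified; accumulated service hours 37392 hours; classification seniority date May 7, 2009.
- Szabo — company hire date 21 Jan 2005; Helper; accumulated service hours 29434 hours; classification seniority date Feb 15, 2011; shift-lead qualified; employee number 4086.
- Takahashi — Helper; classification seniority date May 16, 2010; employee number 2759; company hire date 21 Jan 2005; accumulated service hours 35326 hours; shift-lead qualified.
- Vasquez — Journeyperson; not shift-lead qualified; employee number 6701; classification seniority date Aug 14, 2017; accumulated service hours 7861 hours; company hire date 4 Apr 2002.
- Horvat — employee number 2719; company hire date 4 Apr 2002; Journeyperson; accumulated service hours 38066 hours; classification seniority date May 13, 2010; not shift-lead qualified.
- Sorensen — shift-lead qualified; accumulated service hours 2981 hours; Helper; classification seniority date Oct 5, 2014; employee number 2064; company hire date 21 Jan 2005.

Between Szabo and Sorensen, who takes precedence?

Sorensen

By classification: Vasquez and Horvat (Journeyperson); then Lindqvist (Operator); then Sorensen, Pereira, Szabo and Takahashi (Helper).
Vasquez and Horvat both have company hire date 4 Apr 2002, so the next rule applies.
Vasquez and Horvat are each not shift-lead qualified, so the next rule applies.
Among Vasquez and Horvat, by classification seniority date (later first): Vasquez (Aug 14, 2017) before Horvat (May 13, 2010).
Sorensen, Pereira, Szabo and Takahashi all have company hire date 21 Jan 2005, so the next rule applies.
Sorensen, Pereira, Szabo and Takahashi are each shift-lead qualified, so the next rule applies.
Among Sorensen, Pereira, Szabo and Takahashi, by classification seniority date (later first): Sorensen (Oct 5, 2014) before Pereira (Apr 3, 2011) before Szabo (Feb 15, 2011) before Takahashi (May 16, 2010).
So Sorensen takes precedence.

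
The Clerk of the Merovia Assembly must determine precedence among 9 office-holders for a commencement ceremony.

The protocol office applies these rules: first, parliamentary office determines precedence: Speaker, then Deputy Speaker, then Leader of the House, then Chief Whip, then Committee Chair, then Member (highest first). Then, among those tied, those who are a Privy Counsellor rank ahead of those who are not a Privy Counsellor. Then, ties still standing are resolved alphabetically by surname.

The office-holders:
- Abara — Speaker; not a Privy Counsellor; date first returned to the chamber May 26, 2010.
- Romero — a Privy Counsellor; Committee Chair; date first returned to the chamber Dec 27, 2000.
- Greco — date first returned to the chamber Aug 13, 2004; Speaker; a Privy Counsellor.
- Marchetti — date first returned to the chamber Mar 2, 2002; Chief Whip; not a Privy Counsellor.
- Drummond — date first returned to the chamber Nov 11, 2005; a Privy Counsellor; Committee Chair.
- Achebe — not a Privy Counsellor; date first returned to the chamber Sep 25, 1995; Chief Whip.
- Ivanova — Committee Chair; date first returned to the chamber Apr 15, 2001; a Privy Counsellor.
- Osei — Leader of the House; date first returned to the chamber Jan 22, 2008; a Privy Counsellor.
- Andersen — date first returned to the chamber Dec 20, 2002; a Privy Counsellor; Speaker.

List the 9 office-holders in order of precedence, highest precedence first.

By parliamentary office: Andersen, Greco and Abara (Speaker); then Osei (Leader of the House); then Achebe and Marchetti (Chief Whip); then Drummond, Ivanova and Romero (Committee Chair).
Among Andersen, Greco and Abara, a Privy Counsellor before not a Privy Counsellor: Andersen and Greco (a Privy Counsellor) before Abara (not a Privy Counsellor).
Among Andersen and Greco, alphabetically by surname: Andersen before Greco.
Achebe and Marchetti are each not a Privy Counsellor, so the next rule applies.
Among Achebe and Marchetti, alphabetically by surname: Achebe before Marchetti.
Drummond, Ivanova and Romero are each a Privy Counsellor, so the next rule applies.
Among Drummond, Ivanova and Romero, alphabetically by surname: Drummond before Ivanova before Romero.
Full order: Andersen, Greco, Abara, Osei, Achebe, Marchetti, Drummond, Ivanova, Romero.

Andersen, Greco, Abara, Osei, Achebe, Marchetti, Drummond, Ivanova, Romero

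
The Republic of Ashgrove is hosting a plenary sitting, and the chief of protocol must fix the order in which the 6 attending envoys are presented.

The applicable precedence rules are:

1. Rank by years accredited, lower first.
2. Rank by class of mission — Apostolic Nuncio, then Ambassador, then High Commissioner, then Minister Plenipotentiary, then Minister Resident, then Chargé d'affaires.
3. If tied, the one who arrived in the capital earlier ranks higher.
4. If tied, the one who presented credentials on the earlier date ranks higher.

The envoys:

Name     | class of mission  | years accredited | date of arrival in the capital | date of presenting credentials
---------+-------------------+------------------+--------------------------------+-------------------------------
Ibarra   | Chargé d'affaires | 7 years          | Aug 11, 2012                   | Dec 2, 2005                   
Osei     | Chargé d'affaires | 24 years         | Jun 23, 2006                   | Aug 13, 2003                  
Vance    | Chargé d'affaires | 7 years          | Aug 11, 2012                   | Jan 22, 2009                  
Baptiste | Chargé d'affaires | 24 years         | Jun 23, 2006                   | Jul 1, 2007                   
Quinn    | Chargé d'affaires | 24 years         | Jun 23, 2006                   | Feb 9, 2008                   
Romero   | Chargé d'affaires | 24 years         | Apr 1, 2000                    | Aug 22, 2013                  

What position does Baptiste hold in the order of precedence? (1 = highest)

By years accredited (lower first): Ibarra and Vance (both 7 years); then Romero, Osei, Baptiste and Quinn (each 24 years).
Ibarra and Vance are each Chargé d'affaires, so the next rule applies.
Ibarra and Vance both have date of arrival in the capital Aug 11, 2012, so the next rule applies.
Among Ibarra and Vance, by date of presenting credentials (earlier first): Ibarra (Dec 2, 2005) before Vance (Jan 22, 2009).
Romero, Osei, Baptiste and Quinn are each Chargé d'affaires, so the next rule applies.
Among Romero, Osei, Baptiste and Quinn, by date of arrival in the capital (earlier first): Romero (Apr 1, 2000) before Osei, Baptiste and Quinn (Jun 23, 2006).
Among Osei, Baptiste and Quinn, by date of presenting credentials (earlier first): Osei (Aug 13, 2003) before Baptiste (Jul 1, 2007) before Quinn (Feb 9, 2008).
Order: Ibarra, Vance, Romero, Osei, Baptiste, Quinn. So position 5.

5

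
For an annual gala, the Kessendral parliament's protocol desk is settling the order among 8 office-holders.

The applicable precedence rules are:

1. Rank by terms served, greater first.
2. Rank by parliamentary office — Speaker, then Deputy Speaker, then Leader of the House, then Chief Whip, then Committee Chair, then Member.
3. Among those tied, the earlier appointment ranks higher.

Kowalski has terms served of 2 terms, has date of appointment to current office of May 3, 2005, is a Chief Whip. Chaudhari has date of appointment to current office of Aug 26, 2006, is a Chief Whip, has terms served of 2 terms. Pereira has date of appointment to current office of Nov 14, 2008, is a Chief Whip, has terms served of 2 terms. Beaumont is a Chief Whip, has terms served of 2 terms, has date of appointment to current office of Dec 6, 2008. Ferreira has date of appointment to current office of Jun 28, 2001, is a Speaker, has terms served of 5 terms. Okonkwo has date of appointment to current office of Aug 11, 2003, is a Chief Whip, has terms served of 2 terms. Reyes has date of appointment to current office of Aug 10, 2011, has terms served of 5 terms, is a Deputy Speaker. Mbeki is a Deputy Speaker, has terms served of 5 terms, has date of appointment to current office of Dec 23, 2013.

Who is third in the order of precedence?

By terms served (higher first): Ferreira, Reyes and Mbeki (each 5 terms); then Okonkwo, Kowalski, Chaudhari, Pereira and Beaumont (each 2 terms).
Among Ferreira, Reyes and Mbeki, by parliamentary office: Ferreira (Speaker) before Reyes and Mbeki (Deputy Speaker).
Among Reyes and Mbeki, by date of appointment to current office (earlier first): Reyes (Aug 10, 2011) before Mbeki (Dec 23, 2013).
Okonkwo, Kowalski, Chaudhari, Pereira and Beaumont are each Chief Whip, so the next rule applies.
Among Okonkwo, Kowalski, Chaudhari, Pereira and Beaumont, by date of appointment to current office (earlier first): Okonkwo (Aug 11, 2003) before Kowalski (May 3, 2005) before Chaudhari (Aug 26, 2006) before Pereira (Nov 14, 2008) before Beaumont (Dec 6, 2008).
Order: Ferreira, Reyes, Mbeki, Okonkwo, Kowalski, Chaudhari, Pereira, Beaumont.

Mbeki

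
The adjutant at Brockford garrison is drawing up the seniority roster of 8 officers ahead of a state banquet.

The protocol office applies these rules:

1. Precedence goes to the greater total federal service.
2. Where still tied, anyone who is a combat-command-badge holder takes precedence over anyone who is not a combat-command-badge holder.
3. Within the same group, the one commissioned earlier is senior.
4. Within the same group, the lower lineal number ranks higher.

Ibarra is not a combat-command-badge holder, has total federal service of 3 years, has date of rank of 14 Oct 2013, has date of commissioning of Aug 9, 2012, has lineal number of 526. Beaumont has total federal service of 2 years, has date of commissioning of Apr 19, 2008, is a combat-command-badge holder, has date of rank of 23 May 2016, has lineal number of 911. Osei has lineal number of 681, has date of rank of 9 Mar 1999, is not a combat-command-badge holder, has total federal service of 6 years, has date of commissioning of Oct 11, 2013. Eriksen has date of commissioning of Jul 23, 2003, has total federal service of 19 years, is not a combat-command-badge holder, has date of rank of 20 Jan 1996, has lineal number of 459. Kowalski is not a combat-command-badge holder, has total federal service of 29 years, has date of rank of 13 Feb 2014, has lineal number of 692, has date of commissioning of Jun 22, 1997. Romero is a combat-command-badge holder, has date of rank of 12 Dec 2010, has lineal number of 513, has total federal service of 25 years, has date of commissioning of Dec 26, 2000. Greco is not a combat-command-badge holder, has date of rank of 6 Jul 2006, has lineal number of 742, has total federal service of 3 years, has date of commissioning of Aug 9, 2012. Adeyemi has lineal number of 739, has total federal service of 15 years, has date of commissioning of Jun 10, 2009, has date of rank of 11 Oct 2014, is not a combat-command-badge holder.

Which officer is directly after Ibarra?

Greco

By total federal service (higher first): Kowalski (29 years); then Romero (25 years); then Eriksen (19 years); then Adeyemi (15 years); then Osei (6 years); then Ibarra and Greco (both 3 years); then Beaumont (2 years).
Ibarra and Greco are each not a combat-command-badge holder, so the next rule applies.
Ibarra and Greco both have date of commissioning Aug 9, 2012, so the next rule applies.
Among Ibarra and Greco, by lineal number (lower first): Ibarra (526) before Greco (742).
Order: Kowalski, Romero, Eriksen, Adeyemi, Osei, Ibarra, Greco, Beaumont.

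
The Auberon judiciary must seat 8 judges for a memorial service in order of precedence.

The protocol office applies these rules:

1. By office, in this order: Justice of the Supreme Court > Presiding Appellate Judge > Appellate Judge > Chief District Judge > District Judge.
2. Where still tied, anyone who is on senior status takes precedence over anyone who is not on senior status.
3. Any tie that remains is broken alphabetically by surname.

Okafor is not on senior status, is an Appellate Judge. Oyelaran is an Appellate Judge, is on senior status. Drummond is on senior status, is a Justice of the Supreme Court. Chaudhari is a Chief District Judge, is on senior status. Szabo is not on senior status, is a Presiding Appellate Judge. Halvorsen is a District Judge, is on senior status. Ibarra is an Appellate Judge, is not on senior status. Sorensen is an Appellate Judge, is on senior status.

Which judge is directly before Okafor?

By office: Drummond (Justice of the Supreme Court); then Szabo (Presiding Appellate Judge); then Oyelaran, Sorensen, Ibarra and Okafor (Appellate Judge); then Chaudhari (Chief District Judge); then Halvorsen (District Judge).
Among Oyelaran, Sorensen, Ibarra and Okafor, on senior status before not on senior status: Oyelaran and Sorensen (on senior status) before Ibarra and Okafor (not on senior status).
Among Oyelaran and Sorensen, alphabetically by surname: Oyelaran before Sorensen.
Among Ibarra and Okafor, alphabetically by surname: Ibarra before Okafor.
Order: Drummond, Szabo, Oyelaran, Sorensen, Ibarra, Okafor, Chaudhari, Halvorsen.

Ibarra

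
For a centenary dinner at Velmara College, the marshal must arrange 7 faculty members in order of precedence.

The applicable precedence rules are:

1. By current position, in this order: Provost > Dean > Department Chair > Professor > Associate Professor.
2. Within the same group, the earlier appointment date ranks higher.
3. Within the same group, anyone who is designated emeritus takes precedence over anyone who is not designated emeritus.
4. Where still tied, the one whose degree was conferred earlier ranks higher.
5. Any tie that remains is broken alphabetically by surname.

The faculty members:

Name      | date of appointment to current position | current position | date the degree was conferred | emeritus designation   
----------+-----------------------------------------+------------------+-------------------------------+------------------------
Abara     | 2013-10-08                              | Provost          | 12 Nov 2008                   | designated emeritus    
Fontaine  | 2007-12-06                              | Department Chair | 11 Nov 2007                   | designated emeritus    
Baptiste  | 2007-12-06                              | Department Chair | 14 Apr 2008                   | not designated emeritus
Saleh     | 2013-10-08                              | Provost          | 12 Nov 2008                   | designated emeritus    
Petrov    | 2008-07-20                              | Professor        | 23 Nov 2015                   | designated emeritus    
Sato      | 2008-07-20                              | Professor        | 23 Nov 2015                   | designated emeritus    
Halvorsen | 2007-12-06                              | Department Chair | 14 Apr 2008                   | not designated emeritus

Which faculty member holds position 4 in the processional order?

By current position: Abara and Saleh (Provost); then Fontaine, Baptiste and Halvorsen (Department Chair); then Petrov and Sato (Professor).
Abara and Saleh both have date of appointment to current position 2013-10-08, so the next rule applies.
Abara and Saleh are each designated emeritus, so the next rule applies.
Abara and Saleh both have date the degree was conferred 12 Nov 2008, so the next rule applies.
Among Abara and Saleh, alphabetically by surname: Abara before Saleh.
Fontaine, Baptiste and Halvorsen all have date of appointment to current position 2007-12-06, so the next rule applies.
Among Fontaine, Baptiste and Halvorsen, designated emeritus before not designated emeritus: Fontaine (designated emeritus) before Baptiste and Halvorsen (not designated emeritus).
Baptiste and Halvorsen both have date the degree was conferred 14 Apr 2008, so the next rule applies.
Among Baptiste and Halvorsen, alphabetically by surname: Baptiste before Halvorsen.
Petrov and Sato both have date of appointment to current position 2008-07-20, so the next rule applies.
Petrov and Sato are each designated emeritus, so the next rule applies.
Petrov and Sato both have date the degree was conferred 23 Nov 2015, so the next rule applies.
Among Petrov and Sato, alphabetically by surname: Petrov before Sato.
Order: Abara, Saleh, Fontaine, Baptiste, Halvorsen, Petrov, Sato.

Baptiste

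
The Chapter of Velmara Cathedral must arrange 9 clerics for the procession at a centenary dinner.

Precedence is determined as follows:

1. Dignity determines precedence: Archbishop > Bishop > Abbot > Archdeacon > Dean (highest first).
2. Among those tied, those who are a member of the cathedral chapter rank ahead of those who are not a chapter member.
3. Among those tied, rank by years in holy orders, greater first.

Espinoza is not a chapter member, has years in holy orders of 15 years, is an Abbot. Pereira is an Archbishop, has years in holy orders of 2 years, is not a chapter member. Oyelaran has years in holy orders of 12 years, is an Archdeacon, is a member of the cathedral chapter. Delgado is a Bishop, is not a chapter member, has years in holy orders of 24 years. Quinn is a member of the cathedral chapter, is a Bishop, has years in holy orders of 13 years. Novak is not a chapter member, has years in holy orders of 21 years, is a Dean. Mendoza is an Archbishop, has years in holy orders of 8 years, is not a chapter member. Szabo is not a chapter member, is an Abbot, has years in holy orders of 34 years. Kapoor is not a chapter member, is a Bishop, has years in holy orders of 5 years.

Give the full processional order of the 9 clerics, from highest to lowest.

Mendoza, Pereira, Quinn, Delgado, Kapoor, Szabo, Espinoza, Oyelaran, Novak

By dignity: Mendoza and Pereira (Archbishop); then Quinn, Delgado and Kapoor (Bishop); then Szabo and Espinoza (Abbot); then Oyelaran (Archdeacon); then Novak (Dean).
Mendoza and Pereira are each not a chapter member, so the next rule applies.
Among Mendoza and Pereira, by years in holy orders (higher first): Mendoza (8 years) before Pereira (2 years).
Among Quinn, Delgado and Kapoor, a member of the cathedral chapter before not a chapter member: Quinn (a member of the cathedral chapter) before Delgado and Kapoor (not a chapter member).
Among Delgado and Kapoor, by years in holy orders (higher first): Delgado (24 years) before Kapoor (5 years).
Szabo and Espinoza are each not a chapter member, so the next rule applies.
Among Szabo and Espinoza, by years in holy orders (higher first): Szabo (34 years) before Espinoza (15 years).
Full order: Mendoza, Pereira, Quinn, Delgado, Kapoor, Szabo, Espinoza, Oyelaran, Novak.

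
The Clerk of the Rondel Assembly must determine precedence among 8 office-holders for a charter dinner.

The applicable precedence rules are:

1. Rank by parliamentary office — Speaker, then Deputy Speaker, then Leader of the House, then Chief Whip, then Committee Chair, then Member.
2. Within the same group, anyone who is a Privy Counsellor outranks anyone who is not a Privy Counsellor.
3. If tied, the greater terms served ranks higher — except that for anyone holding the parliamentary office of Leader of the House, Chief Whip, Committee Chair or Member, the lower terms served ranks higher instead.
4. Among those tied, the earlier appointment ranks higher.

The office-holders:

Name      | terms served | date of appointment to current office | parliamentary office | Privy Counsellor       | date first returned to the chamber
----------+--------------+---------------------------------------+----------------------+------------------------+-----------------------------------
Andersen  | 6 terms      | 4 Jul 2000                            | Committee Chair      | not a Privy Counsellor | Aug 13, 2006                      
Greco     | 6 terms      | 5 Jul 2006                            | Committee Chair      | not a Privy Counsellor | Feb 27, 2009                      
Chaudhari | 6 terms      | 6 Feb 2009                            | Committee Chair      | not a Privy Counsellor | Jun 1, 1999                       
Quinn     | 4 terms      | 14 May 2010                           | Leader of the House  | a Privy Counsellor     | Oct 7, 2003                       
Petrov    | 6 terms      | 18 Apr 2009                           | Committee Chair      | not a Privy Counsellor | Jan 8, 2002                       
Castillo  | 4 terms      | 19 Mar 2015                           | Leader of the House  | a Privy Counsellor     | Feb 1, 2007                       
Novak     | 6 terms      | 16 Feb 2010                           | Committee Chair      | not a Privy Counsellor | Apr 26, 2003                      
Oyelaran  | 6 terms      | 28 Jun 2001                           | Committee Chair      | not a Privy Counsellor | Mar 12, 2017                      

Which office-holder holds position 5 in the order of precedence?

By parliamentary office: Quinn and Castillo (Leader of the House); then Andersen, Oyelaran, Greco, Chaudhari, Petrov and Novak (Committee Chair).
Quinn and Castillo are each a Privy Counsellor, so the next rule applies.
Quinn and Castillo both have terms served 4 terms, so the next rule applies.
Among Quinn and Castillo, by date of appointment to current office (earlier first): Quinn (14 May 2010) before Castillo (19 Mar 2015).
Andersen, Oyelaran, Greco, Chaudhari, Petrov and Novak are each not a Privy Counsellor, so the next rule applies.
Andersen, Oyelaran, Greco, Chaudhari, Petrov and Novak all have terms served 6 terms, so the next rule applies.
Among Andersen, Oyelaran, Greco, Chaudhari, Petrov and Novak, by date of appointment to current office (earlier first): Andersen (4 Jul 2000) before Oyelaran (28 Jun 2001) before Greco (5 Jul 2006) before Chaudhari (6 Feb 2009) before Petrov (18 Apr 2009) before Novak (16 Feb 2010).
Order: Quinn, Castillo, Andersen, Oyelaran, Greco, Chaudhari, Petrov, Novak.

Greco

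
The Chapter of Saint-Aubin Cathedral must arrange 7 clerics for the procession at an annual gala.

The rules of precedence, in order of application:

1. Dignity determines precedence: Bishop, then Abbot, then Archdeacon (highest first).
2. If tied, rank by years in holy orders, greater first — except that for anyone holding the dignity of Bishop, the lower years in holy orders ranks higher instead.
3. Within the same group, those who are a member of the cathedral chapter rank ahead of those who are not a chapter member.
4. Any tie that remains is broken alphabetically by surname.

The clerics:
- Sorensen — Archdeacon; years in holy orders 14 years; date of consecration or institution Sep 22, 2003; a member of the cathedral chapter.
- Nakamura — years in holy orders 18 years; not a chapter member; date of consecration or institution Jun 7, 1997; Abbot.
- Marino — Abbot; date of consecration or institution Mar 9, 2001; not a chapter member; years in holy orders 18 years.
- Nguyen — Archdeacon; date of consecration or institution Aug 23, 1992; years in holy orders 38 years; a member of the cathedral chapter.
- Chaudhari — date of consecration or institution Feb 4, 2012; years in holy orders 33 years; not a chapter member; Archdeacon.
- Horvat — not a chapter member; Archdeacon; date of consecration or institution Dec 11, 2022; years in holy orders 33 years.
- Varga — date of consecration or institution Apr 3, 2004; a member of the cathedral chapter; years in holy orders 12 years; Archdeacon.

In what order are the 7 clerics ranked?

Marino, Nakamura, Nguyen, Chaudhari, Horvat, Sorensen, Varga

By dignity: Marino and Nakamura (Abbot); then Nguyen, Chaudhari, Horvat, Sorensen and Varga (Archdeacon).
Marino and Nakamura both have years in holy orders 18 years, so the next rule applies.
Marino and Nakamura are each not a chapter member, so the next rule applies.
Among Marino and Nakamura, alphabetically by surname: Marino before Nakamura.
Among Nguyen, Chaudhari, Horvat, Sorensen and Varga, by years in holy orders (higher first): Nguyen (38 years) before Chaudhari and Horvat (33 years) before Sorensen (14 years) before Varga (12 years).
Chaudhari and Horvat are each not a chapter member, so the next rule applies.
Among Chaudhari and Horvat, alphabetically by surname: Chaudhari before Horvat.
Full order: Marino, Nakamura, Nguyen, Chaudhari, Horvat, Sorensen, Varga.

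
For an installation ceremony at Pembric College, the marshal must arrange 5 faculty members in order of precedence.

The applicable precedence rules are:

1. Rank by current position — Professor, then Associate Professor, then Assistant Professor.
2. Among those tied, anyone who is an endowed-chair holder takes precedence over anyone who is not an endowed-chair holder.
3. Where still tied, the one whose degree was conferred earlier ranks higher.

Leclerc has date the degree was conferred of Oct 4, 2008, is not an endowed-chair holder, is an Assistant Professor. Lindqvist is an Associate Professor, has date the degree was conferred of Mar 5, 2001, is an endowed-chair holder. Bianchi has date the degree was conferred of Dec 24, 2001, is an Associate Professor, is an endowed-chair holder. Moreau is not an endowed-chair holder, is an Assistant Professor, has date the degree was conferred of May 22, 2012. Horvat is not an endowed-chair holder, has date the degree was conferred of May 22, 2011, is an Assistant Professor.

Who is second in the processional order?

Bianchi

By current position: Lindqvist and Bianchi (Associate Professor); then Leclerc, Horvat and Moreau (Assistant Professor).
Lindqvist and Bianchi are each an endowed-chair holder, so the next rule applies.
Among Lindqvist and Bianchi, by date the degree was conferred (earlier first): Lindqvist (Mar 5, 2001) before Bianchi (Dec 24, 2001).
Leclerc, Horvat and Moreau are each not an endowed-chair holder, so the next rule applies.
Among Leclerc, Horvat and Moreau, by date the degree was conferred (earlier first): Leclerc (Oct 4, 2008) before Horvat (May 22, 2011) before Moreau (May 22, 2012).
Order: Lindqvist, Bianchi, Leclerc, Horvat, Moreau.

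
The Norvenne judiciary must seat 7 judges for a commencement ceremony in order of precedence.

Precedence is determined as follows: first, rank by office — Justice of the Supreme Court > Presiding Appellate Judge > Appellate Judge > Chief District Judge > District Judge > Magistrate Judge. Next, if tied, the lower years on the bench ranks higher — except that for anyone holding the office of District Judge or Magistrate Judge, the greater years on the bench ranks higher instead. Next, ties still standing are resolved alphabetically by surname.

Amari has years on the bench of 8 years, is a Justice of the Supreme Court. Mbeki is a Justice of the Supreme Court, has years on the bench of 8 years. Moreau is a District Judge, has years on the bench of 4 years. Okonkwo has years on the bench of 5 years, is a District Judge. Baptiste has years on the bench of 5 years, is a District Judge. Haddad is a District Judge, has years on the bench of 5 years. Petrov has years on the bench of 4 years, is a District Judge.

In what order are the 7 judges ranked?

Amari, Mbeki, Baptiste, Haddad, Okonkwo, Moreau, Petrov

By office: Amari and Mbeki (Justice of the Supreme Court); then Baptiste, Haddad, Okonkwo, Moreau and Petrov (District Judge).
Amari and Mbeki both have years on the bench 8 years, so the next rule applies.
Among Amari and Mbeki, alphabetically by surname: Amari before Mbeki.
Among Baptiste, Haddad, Okonkwo, Moreau and Petrov, by years on the bench (higher first) (reversed rule for this group): Baptiste, Haddad and Okonkwo (5 years) before Moreau and Petrov (4 years).
Among Baptiste, Haddad and Okonkwo, alphabetically by surname: Baptiste before Haddad before Okonkwo.
Among Moreau and Petrov, alphabetically by surname: Moreau before Petrov.
Full order: Amari, Mbeki, Baptiste, Haddad, Okonkwo, Moreau, Petrov.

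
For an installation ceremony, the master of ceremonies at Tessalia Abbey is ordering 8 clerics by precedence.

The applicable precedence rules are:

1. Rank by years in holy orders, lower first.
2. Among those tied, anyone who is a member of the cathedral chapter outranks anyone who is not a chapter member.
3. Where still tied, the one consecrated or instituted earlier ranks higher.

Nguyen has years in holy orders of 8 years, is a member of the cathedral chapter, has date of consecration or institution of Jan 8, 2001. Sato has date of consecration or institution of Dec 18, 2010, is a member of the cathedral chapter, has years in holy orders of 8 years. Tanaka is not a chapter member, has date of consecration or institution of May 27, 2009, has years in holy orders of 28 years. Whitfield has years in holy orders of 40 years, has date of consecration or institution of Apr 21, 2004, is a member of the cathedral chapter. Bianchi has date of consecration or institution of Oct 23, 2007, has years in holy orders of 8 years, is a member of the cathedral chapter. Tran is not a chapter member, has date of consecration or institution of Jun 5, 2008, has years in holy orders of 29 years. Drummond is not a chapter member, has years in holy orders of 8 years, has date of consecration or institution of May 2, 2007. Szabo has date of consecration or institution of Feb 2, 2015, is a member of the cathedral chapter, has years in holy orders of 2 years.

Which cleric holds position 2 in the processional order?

By years in holy orders (lower first): Szabo (2 years); then Nguyen, Bianchi, Sato and Drummond (each 8 years); then Tanaka (28 years); then Tran (29 years); then Whitfield (40 years).
Among Nguyen, Bianchi, Sato and Drummond, a member of the cathedral chapter before not a chapter member: Nguyen, Bianchi and Sato (a member of the cathedral chapter) before Drummond (not a chapter member).
Among Nguyen, Bianchi and Sato, by date of consecration or institution (earlier first): Nguyen (Jan 8, 2001) before Bianchi (Oct 23, 2007) before Sato (Dec 18, 2010).
Order: Szabo, Nguyen, Bianchi, Sato, Drummond, Tanaka, Tran, Whitfield.

Nguyen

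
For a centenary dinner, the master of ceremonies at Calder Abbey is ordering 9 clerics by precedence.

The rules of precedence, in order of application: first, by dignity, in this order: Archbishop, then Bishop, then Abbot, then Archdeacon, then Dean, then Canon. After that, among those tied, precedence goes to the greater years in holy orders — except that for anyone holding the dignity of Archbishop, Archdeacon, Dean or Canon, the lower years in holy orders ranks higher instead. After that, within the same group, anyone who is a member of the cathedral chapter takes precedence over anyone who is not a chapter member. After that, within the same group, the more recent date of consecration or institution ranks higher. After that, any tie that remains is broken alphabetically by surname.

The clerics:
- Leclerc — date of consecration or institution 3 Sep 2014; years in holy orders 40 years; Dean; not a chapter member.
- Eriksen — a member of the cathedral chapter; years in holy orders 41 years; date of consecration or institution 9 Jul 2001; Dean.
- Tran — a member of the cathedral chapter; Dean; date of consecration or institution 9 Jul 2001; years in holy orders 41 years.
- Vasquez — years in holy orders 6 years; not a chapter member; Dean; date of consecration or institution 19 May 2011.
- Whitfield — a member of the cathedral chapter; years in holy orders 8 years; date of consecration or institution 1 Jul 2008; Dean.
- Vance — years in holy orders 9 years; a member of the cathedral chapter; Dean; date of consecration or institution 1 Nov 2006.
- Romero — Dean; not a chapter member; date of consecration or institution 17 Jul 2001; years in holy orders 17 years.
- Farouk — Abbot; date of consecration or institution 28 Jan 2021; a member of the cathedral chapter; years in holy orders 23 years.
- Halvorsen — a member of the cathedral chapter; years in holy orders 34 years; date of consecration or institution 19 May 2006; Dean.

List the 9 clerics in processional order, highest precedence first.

Farouk, Vasquez, Whitfield, Vance, Romero, Halvorsen, Leclerc, Eriksen, Tran

By dignity: Farouk (Abbot); then Vasquez, Whitfield, Vance, Romero, Halvorsen, Leclerc, Eriksen and Tran (Dean).
Among Vasquez, Whitfield, Vance, Romero, Halvorsen, Leclerc, Eriksen and Tran, by years in holy orders (lower first) (reversed rule for this group): Vasquez (6 years) before Whitfield (8 years) before Vance (9 years) before Romero (17 years) before Halvorsen (34 years) before Leclerc (40 years) before Eriksen and Tran (41 years).
Eriksen and Tran are each a member of the cathedral chapter, so the next rule applies.
Eriksen and Tran both have date of consecration or institution 9 Jul 2001, so the next rule applies.
Among Eriksen and Tran, alphabetically by surname: Eriksen before Tran.
Full order: Farouk, Vasquez, Whitfield, Vance, Romero, Halvorsen, Leclerc, Eriksen, Tran.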